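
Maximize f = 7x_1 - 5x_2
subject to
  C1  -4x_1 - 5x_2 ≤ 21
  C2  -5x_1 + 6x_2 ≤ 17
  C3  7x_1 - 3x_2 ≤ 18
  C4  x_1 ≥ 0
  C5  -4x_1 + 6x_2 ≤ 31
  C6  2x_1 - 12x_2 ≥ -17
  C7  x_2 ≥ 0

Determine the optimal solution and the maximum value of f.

Corner points and f = 7x_1 - 5x_2:
  (89/26, 155/78) → f = 547/39
  (18/7, 0) → f = 18
  (0, 17/12) → f = -85/12
  (0, 0) → f = 0

At the optimal vertex, 7x_1 - 3x_2 = 18 and x_2 = 0.
Solving simultaneously gives x_1 = 18/7, x_2 = 0.

x_1 = 18/7, x_2 = 0, maximum f = 18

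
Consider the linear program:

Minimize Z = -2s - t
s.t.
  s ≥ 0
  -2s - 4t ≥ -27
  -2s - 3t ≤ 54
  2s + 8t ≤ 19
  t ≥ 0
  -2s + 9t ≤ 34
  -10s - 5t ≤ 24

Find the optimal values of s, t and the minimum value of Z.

s = 19/2, t = 0, minimum Z = -19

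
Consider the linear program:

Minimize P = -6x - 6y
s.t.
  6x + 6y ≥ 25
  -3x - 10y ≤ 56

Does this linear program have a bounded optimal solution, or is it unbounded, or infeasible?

unbounded

From the feasible point (293/21, -137/14), moving in the direction (10, -3) keeps every constraint satisfied while P decreases without bound.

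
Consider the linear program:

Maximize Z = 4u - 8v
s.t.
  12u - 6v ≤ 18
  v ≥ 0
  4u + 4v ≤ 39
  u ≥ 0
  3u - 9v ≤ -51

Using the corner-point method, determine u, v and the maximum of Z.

Feasible corners and Z = 4u - 8v:
  (0, 39/4) → Z = -78
  (49/16, 107/16) → Z = -165/4
  (0, 17/3) → Z = -136/3

u = 49/16, v = 107/16, maximum Z = -165/4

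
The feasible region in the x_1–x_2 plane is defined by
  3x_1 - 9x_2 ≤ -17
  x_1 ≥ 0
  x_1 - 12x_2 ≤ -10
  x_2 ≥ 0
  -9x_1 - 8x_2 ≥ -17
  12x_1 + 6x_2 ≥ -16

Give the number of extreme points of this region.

3

The feasible vertices (each the meet of two boundaries and inside every other half-plane) are:
  (0, 17/9)
  (17/105, 68/35)
  (0, 17/8)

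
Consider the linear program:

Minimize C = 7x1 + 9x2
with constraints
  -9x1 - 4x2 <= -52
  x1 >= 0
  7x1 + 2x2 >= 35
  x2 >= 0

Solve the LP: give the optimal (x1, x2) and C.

x1 = 52/9, x2 = 0, minimum C = 364/9

Feasible corners and C = 7x1 + 9x2:
  (18/5, 49/10) → C = 693/10
  (52/9, 0) → C = 364/9
  (0, 35/2) → C = 315/2
The feasible region is unbounded (it extends along (0, 1), (1, 0)), but C strictly increases along every unbounded feasible direction, so there is no improving ray and the minimum is attained at a vertex.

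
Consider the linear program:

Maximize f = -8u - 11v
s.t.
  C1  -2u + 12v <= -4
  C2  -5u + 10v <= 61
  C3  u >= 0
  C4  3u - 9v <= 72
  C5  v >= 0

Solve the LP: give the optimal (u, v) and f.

u = 2, v = 0, maximum f = -16

Feasible corners and f = -8u - 11v:
  (46, 22/3) → f = -1346/3
  (2, 0) → f = -16
  (24, 0) → f = -192

At the optimal vertex, -2u + 12v = -4 and v = 0.
Solving simultaneously gives u = 2, v = 0.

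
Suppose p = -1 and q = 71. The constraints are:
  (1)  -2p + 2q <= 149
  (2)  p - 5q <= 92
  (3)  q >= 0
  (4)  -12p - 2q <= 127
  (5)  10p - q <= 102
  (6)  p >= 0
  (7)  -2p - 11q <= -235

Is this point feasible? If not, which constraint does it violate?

not feasible — violates (6)

Constraint (6): p = -1, which is not ≥ 0. All other constraints are satisfied.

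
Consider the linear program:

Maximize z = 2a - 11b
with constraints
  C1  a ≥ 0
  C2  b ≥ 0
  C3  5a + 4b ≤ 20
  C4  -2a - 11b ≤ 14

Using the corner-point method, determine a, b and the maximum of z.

Vertices and z = 2a - 11b:
  (0, 0) → z = 0
  (0, 5) → z = -55
  (4, 0) → z = 8

a = 4, b = 0, maximum z = 8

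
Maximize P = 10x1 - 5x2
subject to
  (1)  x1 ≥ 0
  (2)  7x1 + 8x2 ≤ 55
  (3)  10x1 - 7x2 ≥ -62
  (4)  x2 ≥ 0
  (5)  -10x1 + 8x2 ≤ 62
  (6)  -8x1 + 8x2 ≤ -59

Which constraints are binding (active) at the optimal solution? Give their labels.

Vertices and P = 10x1 - 5x2:
  (55/7, 0) → P = 550/7
  (38/5, 9/40) → P = 599/8
  (59/8, 0) → P = 295/4

The maximum is at (55/7, 0). Substituting into each constraint, equality holds for (2) and (4); the remaining constraints have slack.

(2) and (4)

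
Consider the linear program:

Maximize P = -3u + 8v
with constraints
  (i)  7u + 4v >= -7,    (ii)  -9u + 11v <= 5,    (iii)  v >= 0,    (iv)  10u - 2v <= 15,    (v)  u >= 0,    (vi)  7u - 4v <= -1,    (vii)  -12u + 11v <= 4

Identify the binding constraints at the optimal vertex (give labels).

Extreme points and P = -3u + 8v:
  (0, 1/4) → P = 2
  (0, 4/11) → P = 32/11
  (5/29, 16/29) → P = 113/29

The maximum is at (5/29, 16/29). Substituting into each constraint, equality holds for (vi) and (vii); the remaining constraints have slack.

(vi) and (vii)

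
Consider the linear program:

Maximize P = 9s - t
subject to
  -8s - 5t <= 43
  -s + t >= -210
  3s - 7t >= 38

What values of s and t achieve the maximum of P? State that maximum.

Corner points and P = 9s - t:
  (1007/13, -1723/13) → P = 10786/13
  (-111/71, -433/71) → P = -566/71
  (358, 148) → P = 3074

The optimum lies where -s + t = -210 and 3s - 7t = 38.
Solving simultaneously gives s = 358, t = 148.

s = 358, t = 148, maximum P = 3074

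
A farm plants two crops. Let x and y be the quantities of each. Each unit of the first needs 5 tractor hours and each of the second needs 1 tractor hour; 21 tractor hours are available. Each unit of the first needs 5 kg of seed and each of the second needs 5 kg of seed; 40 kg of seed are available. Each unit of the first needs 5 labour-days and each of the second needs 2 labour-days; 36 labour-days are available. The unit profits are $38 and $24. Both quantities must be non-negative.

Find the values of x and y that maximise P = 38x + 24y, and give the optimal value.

Corner points and P = 38x + 24y:
  (0, 0) → P = 0
  (0, 8) → P = 192
  (21/5, 0) → P = 798/5
  (13/4, 19/4) → P = 475/2

x = 13/4, y = 19/4, maximum P = 475/2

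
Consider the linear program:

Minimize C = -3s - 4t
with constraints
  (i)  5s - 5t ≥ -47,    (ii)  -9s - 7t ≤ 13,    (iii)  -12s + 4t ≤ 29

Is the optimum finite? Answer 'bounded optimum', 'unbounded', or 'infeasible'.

unbounded

From the feasible point (43/40, 419/40), moving in the direction (5, 5) keeps every constraint satisfied while C decreases without bound.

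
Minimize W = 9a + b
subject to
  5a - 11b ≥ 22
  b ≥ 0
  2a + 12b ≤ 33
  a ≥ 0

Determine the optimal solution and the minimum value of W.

a = 22/5, b = 0, minimum W = 198/5

At the optimal vertex, 5a - 11b = 22 and b = 0.
Solving simultaneously gives a = 22/5, b = 0.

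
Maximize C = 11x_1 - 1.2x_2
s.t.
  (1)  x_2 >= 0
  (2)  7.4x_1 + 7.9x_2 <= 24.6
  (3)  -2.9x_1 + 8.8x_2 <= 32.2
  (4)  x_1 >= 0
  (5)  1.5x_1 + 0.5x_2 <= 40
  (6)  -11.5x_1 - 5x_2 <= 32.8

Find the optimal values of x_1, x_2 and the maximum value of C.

Corner points and C = 11x_1 - 1.2x_2:
  (123/37, 0) → C = 1353/37
  (0, 0) → C = 0
  (0, 246/79) → C = -1476/395

The optimum lies where x_2 = 0 and 7.4x_1 + 7.9x_2 = 24.6.
Solving simultaneously gives x_1 = 123/37, x_2 = 0.

x_1 = 123/37, x_2 = 0, maximum C = 1353/37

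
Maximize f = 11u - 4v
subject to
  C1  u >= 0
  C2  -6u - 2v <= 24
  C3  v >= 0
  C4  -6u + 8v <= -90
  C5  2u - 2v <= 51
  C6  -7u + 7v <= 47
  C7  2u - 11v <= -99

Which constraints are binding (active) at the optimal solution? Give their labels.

C4 and C5

Vertices and f = 11u - 4v:
  (57, 63/2) → f = 501
  (891/25, 387/25) → f = 8253/25
  (253/6, 50/3) → f = 2383/6

The maximum is at (57, 63/2). Substituting into each constraint, equality holds for C4 and C5; the remaining constraints have slack.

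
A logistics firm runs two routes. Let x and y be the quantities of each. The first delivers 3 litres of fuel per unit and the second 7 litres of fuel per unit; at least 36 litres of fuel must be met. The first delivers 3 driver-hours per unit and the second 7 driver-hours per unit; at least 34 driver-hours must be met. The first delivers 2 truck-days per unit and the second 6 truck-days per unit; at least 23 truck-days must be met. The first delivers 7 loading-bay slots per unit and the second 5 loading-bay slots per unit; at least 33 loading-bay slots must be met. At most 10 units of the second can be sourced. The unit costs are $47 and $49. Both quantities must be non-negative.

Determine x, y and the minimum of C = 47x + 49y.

Extreme points and C = 47x + 49y:
  (0, 33/5) → C = 1617/5
  (0, 10) → C = 490
  (12, 0) → C = 564
  (3/2, 9/2) → C = 291
The feasible region is unbounded (it extends along (1, 0)), but C strictly increases along every unbounded feasible direction, so there is no improving ray and the minimum is attained at a vertex.

x = 3/2, y = 9/2, minimum C = 291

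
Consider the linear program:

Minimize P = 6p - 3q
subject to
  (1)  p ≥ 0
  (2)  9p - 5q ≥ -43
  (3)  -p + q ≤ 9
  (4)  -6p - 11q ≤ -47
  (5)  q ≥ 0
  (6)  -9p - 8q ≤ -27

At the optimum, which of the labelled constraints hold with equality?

(1) and (2)

Vertices and P = 6p - 3q:
  (0, 43/5) → P = -129/5
  (0, 47/11) → P = -141/11
  (1/2, 19/2) → P = -51/2
  (47/6, 0) → P = 47
The feasible region is unbounded (it extends along (1, 1), (1, 0)), but P strictly increases along every unbounded feasible direction, so there is no improving ray and the minimum is attained at a vertex.

The minimum is at (0, 43/5). Substituting into each constraint, equality holds for (1) and (2); the remaining constraints have slack.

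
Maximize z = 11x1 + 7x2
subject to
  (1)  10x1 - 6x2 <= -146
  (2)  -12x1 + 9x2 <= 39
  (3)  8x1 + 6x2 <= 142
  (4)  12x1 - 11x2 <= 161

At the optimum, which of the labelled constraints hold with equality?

(1) and (2)

Feasible corners and z = 11x1 + 7x2:
  (-60, -227/3) → z = -3569/3
  (-1286/19, -1681/19) → z = -25913/19
  (-313/4, -100) → z = -6243/4

The maximum is at (-60, -227/3). Substituting into each constraint, equality holds for (1) and (2); the remaining constraints have slack.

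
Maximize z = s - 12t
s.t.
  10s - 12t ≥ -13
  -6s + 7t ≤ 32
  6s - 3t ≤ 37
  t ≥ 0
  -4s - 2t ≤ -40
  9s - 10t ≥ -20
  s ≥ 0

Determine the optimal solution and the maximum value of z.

s = 97/12, t = 23/6, maximum z = -455/12

Feasible corners and z = s - 12t:
  (23/2, 32/3) → z = -233/2
  (227/34, 113/17) → z = -2485/34
  (97/12, 23/6) → z = -455/12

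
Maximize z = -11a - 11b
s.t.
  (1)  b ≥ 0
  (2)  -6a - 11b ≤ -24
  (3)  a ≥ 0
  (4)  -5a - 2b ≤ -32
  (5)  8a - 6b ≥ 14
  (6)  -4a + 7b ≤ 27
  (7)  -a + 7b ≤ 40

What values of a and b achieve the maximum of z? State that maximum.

Vertices and z = -11a - 11b:
  (32/5, 0) → z = -352/5
  (110/23, 93/23) → z = -2233/23
  (169/25, 167/25) → z = -3696/25
The feasible region is unbounded (it extends along (7, 1), (1, 0)), but z strictly decreases along every unbounded feasible direction, so there is no improving ray and the maximum is attained at a vertex.

a = 32/5, b = 0, maximum z = -352/5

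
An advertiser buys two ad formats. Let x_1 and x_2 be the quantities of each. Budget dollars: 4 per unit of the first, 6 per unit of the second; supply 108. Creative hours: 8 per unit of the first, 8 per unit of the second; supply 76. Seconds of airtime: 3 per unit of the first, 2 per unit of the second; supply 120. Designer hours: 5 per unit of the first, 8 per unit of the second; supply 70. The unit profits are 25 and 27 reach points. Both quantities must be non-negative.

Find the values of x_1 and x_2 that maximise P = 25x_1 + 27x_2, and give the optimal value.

Vertices and P = 25x_1 + 27x_2:
  (0, 0) → P = 0
  (0, 35/4) → P = 945/4
  (19/2, 0) → P = 475/2
  (2, 15/2) → P = 505/2

At the optimal vertex, 8x_1 + 8x_2 = 76 and 5x_1 + 8x_2 = 70.
Solving simultaneously gives x_1 = 2, x_2 = 15/2.

x_1 = 2, x_2 = 15/2, maximum P = 505/2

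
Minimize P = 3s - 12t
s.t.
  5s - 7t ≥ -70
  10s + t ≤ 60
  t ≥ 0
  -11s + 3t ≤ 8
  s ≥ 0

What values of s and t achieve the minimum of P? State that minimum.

s = 14/3, t = 40/3, minimum P = -146

Corner points and P = 3s - 12t:
  (14/3, 40/3) → P = -146
  (77/31, 365/31) → P = -4149/31
  (6, 0) → P = 18
  (0, 0) → P = 0
  (0, 8/3) → P = -32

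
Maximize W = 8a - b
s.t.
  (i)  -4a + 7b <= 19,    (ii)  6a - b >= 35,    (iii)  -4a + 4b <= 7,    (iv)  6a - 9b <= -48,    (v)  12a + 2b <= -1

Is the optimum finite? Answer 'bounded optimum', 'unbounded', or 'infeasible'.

The boundaries 6a - b = 35 and 12a + 2b = -1 meet at (23/8, -71/4), but that point violates 6a - 9b ≤ -48. Every candidate vertex is excluded by some other constraint, so the feasible region is empty.

infeasible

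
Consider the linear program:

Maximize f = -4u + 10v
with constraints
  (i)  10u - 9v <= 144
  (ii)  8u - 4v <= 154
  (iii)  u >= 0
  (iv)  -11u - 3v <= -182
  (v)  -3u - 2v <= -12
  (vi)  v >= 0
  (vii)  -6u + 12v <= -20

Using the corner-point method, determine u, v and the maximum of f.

Corner points and f = -4u + 10v:
  (690/43, 236/129) → f = -5920/129
  (258/11, 332/33) → f = 224/33
  (374/25, 436/75) → f = -128/75

u = 258/11, v = 332/33, maximum f = 224/33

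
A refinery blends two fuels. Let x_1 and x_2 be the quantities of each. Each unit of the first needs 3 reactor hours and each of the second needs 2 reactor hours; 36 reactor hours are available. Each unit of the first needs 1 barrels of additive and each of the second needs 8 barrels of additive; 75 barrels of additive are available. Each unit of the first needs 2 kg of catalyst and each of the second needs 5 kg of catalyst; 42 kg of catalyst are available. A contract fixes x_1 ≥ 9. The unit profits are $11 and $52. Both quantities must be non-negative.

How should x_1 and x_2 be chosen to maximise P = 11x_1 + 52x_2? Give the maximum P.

x_1 = 9, x_2 = 9/2, maximum P = 333

Vertices and P = 11x_1 + 52x_2:
  (12, 0) → P = 132
  (9, 0) → P = 99
  (9, 9/2) → P = 333

At the optimal vertex, 3x_1 + 2x_2 = 36 and x_1 = 9.
Solving simultaneously gives x_1 = 9, x_2 = 9/2.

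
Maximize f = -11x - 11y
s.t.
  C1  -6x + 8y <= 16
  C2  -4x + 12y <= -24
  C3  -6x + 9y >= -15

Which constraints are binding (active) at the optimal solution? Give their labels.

Extreme points and f = -11x - 11y:
  (-48/5, -26/5) → f = 814/5
  (-44, -31) → f = 825
  (-1, -7/3) → f = 110/3

The maximum is at (-44, -31). Substituting into each constraint, equality holds for C1 and C3; the remaining constraints have slack.

C1 and C3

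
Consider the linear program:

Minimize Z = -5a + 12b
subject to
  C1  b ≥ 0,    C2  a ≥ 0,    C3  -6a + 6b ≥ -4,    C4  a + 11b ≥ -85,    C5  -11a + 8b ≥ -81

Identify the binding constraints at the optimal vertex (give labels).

Feasible corners and Z = -5a + 12b:
  (0, 0) → Z = 0
  (2/3, 0) → Z = -10/3
  (227/9, 221/9) → Z = 1517/9
The feasible region is unbounded (it extends along (0, 1), (8, 11)), but Z strictly increases along every unbounded feasible direction, so there is no improving ray and the minimum is attained at a vertex.

The minimum is at (2/3, 0). Substituting into each constraint, equality holds for C1 and C3; the remaining constraints have slack.

C1 and C3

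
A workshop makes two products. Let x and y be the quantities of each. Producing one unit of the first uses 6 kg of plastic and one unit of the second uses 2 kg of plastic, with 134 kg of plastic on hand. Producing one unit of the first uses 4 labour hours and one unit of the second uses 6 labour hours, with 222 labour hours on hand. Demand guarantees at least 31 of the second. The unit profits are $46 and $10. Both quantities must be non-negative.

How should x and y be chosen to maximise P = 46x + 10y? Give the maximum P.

x = 9, y = 31, maximum P = 724

Feasible corners and P = 46x + 10y:
  (0, 37) → P = 370
  (0, 31) → P = 310
  (9, 31) → P = 724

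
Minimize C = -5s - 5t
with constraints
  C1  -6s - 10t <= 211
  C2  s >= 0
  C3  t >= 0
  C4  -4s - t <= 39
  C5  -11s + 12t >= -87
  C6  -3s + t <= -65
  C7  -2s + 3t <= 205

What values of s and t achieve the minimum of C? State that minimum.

Feasible corners and C = -5s - 5t:
  (693/25, 454/25) → C = -1147/5
  (907/3, 2429/9) → C = -25750/9
  (400/7, 745/7) → C = -5725/7

The optimum lies where -11s + 12t = -87 and -2s + 3t = 205.
Solving simultaneously gives s = 907/3, t = 2429/9.

s = 907/3, t = 2429/9, minimum C = -25750/9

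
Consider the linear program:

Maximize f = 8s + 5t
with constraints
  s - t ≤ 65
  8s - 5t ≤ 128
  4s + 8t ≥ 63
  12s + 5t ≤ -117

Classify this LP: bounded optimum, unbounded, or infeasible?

unbounded

From the feasible point (-1251/76, 306/19), moving in the direction (-5, 12) keeps every constraint satisfied while f increases without bound.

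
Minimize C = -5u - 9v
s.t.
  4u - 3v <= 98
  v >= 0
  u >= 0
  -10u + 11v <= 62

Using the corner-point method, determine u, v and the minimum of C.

The binding constraints are 4u - 3v = 98 and -10u + 11v = 62.
Solving simultaneously gives u = 632/7, v = 614/7.

u = 632/7, v = 614/7, minimum C = -8686/7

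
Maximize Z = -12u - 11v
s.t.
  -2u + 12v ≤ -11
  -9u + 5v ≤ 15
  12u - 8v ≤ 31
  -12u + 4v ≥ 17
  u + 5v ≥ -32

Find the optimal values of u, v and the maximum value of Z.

Corner points and Z = -12u - 11v:
  (-235/98, -129/98) → Z = 4239/98
  (-31/17, -83/68) → Z = 2401/68
  (-47/10, -273/50) → Z = 5823/50
  (-213/64, -367/64) → Z = 6593/64

The optimum lies where -9u + 5v = 15 and u + 5v = -32.
Solving simultaneously gives u = -47/10, v = -273/50.

u = -47/10, v = -273/50, maximum Z = 5823/50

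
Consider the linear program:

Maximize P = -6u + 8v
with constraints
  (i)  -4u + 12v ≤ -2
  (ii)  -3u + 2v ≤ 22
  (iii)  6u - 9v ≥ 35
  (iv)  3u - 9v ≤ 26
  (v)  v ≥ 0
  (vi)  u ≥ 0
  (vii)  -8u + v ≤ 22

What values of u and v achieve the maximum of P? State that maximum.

u = 35/6, v = 0, maximum P = -35

Vertices and P = -6u + 8v:
  (67/6, 32/9) → P = -347/9
  (35/6, 0) → P = -35
  (26/3, 0) → P = -52
The feasible region is unbounded (it extends along (3, 1)), but P strictly decreases along every unbounded feasible direction, so there is no improving ray and the maximum is attained at a vertex.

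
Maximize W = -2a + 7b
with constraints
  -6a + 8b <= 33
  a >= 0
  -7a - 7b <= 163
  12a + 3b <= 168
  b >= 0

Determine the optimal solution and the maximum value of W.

a = 415/38, b = 234/19, maximum W = 1223/19

Vertices and W = -2a + 7b:
  (0, 33/8) → W = 231/8
  (415/38, 234/19) → W = 1223/19
  (0, 0) → W = 0
  (14, 0) → W = -28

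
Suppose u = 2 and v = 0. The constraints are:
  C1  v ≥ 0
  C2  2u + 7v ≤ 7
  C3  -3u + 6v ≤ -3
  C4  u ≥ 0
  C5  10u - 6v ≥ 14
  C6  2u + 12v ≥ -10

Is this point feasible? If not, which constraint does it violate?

C1: 0 ≥ 0 ✓
C2: 4 ≤ 7 ✓
C3: -6 ≤ -3 ✓
C4: 2 ≥ 0 ✓
C5: 20 ≥ 14 ✓
C6: 4 ≥ -10 ✓

feasible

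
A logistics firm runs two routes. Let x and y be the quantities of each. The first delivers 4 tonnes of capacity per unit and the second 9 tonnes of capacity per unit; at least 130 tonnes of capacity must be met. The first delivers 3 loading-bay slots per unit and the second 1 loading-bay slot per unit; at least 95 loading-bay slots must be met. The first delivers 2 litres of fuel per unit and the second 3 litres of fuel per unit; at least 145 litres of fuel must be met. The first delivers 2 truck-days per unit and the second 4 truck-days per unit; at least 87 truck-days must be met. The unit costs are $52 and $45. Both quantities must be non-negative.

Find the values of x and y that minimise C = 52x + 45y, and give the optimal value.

x = 20, y = 35, minimum C = 2615

Extreme points and C = 52x + 45y:
  (0, 95) → C = 4275
  (145/2, 0) → C = 3770
  (20, 35) → C = 2615
The feasible region is unbounded (it extends along (0, 1), (1, 0)), but C strictly increases along every unbounded feasible direction, so there is no improving ray and the minimum is attained at a vertex.

The binding constraints are 3x + y = 95 and 2x + 3y = 145.
Solving simultaneously gives x = 20, y = 35.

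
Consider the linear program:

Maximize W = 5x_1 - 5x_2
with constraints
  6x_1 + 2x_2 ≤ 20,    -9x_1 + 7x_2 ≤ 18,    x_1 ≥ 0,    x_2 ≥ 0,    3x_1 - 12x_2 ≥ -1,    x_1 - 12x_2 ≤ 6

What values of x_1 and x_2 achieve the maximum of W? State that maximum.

x_1 = 10/3, x_2 = 0, maximum W = 50/3

Corner points and W = 5x_1 - 5x_2:
  (10/3, 0) → W = 50/3
  (119/39, 11/13) → W = 430/39
  (0, 0) → W = 0
  (0, 1/12) → W = -5/12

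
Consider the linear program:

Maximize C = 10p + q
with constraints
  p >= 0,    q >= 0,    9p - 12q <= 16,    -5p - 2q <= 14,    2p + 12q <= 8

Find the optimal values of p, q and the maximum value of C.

p = 24/11, q = 10/33, maximum C = 730/33

Corner points and C = 10p + q:
  (0, 0) → C = 0
  (0, 2/3) → C = 2/3
  (16/9, 0) → C = 160/9
  (24/11, 10/33) → C = 730/33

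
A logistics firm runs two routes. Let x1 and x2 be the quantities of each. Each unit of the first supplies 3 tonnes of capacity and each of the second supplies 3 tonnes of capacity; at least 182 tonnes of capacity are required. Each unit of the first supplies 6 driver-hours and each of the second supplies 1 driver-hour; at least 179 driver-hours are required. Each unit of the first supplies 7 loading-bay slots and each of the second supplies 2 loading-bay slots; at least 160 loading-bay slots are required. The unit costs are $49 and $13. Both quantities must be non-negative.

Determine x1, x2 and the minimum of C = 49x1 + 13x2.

The feasible region is unbounded (it extends along (0, 1), (1, 0)), but C strictly increases along every unbounded feasible direction, so there is no improving ray and the minimum is attained at a vertex.

The binding constraints are 3x1 + 3x2 = 182 and 6x1 + x2 = 179.
Solving simultaneously gives x1 = 71/3, x2 = 37.

x1 = 71/3, x2 = 37, minimum C = 4922/3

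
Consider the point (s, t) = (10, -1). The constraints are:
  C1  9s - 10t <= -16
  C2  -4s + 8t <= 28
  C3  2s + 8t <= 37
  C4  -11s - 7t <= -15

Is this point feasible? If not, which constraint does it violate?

Constraint C1: 9s - 10t = 100, which is not ≤ -16. All other constraints are satisfied.

not feasible — violates C1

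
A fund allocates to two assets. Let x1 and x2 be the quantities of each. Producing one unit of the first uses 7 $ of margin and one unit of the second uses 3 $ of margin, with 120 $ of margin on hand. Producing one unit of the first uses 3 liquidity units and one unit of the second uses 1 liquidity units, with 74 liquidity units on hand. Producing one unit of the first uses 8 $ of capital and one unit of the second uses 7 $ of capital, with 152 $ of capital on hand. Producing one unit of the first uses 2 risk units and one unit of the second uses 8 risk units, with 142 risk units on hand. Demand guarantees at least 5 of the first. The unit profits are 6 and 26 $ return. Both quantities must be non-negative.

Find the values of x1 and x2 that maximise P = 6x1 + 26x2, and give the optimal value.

x1 = 5, x2 = 16, maximum P = 446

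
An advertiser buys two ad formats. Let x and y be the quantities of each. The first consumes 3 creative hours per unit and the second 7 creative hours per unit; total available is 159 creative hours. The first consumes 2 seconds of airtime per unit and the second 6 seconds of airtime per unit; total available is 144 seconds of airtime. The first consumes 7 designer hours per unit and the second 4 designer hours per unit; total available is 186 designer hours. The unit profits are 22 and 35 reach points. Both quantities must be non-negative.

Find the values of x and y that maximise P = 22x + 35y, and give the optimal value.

x = 18, y = 15, maximum P = 921

Extreme points and P = 22x + 35y:
  (0, 0) → P = 0
  (0, 159/7) → P = 795
  (186/7, 0) → P = 4092/7
  (18, 15) → P = 921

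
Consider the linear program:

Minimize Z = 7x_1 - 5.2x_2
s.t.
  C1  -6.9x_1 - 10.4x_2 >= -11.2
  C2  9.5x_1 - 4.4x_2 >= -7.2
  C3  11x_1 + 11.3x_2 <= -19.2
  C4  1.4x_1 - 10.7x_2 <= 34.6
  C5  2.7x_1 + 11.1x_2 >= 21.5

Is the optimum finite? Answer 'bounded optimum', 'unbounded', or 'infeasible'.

infeasible

The boundaries -6.9x_1 - 10.4x_2 = -11.2 and 11x_1 + 11.3x_2 = -19.2 meet at (-32624/3643, 25568/3643), but that point violates 9.5x_1 - 4.4x_2 ≥ -7.2. Every candidate vertex is excluded by some other constraint, so the feasible region is empty.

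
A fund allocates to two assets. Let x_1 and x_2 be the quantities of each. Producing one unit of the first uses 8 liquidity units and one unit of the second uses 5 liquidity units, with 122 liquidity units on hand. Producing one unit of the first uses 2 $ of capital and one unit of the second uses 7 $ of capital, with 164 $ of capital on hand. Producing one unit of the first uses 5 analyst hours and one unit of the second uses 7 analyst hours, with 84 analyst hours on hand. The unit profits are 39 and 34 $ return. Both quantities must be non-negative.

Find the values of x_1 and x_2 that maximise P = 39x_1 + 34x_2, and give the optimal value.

x_1 = 14, x_2 = 2, maximum P = 614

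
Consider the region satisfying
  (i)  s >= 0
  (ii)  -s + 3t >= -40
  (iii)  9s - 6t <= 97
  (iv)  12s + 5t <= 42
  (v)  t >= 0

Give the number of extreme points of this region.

The feasible vertices (each the meet of two boundaries and inside every other half-plane) are:
  (0, 42/5)
  (0, 0)
  (7/2, 0)

3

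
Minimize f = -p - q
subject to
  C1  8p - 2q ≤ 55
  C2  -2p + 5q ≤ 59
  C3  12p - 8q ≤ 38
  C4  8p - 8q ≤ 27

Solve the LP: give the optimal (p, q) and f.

p = 131/12, q = 97/6, minimum f = -325/12

Extreme points and f = -p - q:
  (131/12, 97/6) → f = -325/12
  (91/10, 89/10) → f = -18
  (11/4, -5/8) → f = -17/8
The feasible region is unbounded (it extends along (-1, -1), (-5, -2)), but f strictly increases along every unbounded feasible direction, so there is no improving ray and the minimum is attained at a vertex.

At the optimal vertex, 8p - 2q = 55 and -2p + 5q = 59.
Solving simultaneously gives p = 131/12, q = 97/6.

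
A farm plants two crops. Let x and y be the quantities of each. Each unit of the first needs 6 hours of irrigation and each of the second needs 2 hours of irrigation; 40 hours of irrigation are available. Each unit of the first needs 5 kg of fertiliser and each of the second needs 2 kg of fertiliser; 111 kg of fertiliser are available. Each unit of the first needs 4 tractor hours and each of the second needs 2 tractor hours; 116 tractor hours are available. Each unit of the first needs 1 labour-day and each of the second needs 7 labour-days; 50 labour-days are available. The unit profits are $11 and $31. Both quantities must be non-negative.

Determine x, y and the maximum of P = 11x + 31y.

x = 9/2, y = 13/2, maximum P = 251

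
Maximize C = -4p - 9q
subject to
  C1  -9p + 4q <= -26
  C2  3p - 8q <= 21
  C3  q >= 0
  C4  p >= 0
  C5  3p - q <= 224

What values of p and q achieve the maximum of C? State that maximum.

Vertices and C = -4p - 9q:
  (26/9, 0) → C = -104/9
  (290, 646) → C = -6974
  (7, 0) → C = -28
  (253/3, 29) → C = -1795/3

The binding constraints are -9p + 4q = -26 and q = 0.
Solving simultaneously gives p = 26/9, q = 0.

p = 26/9, q = 0, maximum C = -104/9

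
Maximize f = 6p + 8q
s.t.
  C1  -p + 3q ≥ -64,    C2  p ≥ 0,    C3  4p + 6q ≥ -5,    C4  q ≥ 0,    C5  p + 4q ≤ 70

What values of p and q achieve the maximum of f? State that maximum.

Feasible corners and f = 6p + 8q:
  (64, 0) → f = 384
  (466/7, 6/7) → f = 2844/7
  (0, 0) → f = 0
  (0, 35/2) → f = 140

p = 466/7, q = 6/7, maximum f = 2844/7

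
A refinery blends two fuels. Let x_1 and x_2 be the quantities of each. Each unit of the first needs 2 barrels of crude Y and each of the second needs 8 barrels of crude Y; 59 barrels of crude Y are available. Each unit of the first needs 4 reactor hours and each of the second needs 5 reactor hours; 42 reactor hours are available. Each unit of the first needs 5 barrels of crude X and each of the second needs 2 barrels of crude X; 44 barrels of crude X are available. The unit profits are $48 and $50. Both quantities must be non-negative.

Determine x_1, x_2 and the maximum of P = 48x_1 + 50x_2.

x_1 = 8, x_2 = 2, maximum P = 484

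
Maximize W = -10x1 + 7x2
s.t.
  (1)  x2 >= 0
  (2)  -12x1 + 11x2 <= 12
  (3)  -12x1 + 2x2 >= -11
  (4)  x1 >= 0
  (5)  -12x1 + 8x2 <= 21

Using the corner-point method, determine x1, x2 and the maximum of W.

x1 = 0, x2 = 12/11, maximum W = 84/11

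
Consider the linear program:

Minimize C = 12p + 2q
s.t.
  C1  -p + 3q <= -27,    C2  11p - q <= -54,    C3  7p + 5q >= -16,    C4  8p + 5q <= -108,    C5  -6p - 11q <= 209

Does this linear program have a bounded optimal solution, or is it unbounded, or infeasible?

The boundaries -p + 3q = -27 and 8p + 5q = -108 meet at (-189/29, -324/29), but that point violates 7p + 5q ≥ -16. Every candidate vertex is excluded by some other constraint, so the feasible region is empty.

infeasible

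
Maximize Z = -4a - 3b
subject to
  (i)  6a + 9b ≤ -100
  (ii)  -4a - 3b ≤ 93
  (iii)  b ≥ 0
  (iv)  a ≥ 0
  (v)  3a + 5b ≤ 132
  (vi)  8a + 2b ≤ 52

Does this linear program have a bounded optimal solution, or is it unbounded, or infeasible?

The boundaries 6a + 9b = -100 and -4a - 3b = 93 meet at (-179/6, 79/9), but that point violates a ≥ 0. Every candidate vertex is excluded by some other constraint, so the feasible region is empty.

infeasible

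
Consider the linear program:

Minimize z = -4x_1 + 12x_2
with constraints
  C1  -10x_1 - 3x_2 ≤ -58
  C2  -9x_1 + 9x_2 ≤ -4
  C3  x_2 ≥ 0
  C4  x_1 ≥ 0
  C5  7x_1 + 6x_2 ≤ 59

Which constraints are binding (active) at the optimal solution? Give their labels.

C3 and C5

Feasible corners and z = -4x_1 + 12x_2:
  (178/39, 482/117) → z = 1216/39
  (29/5, 0) → z = -116/5
  (185/39, 503/117) → z = 424/13
  (59/7, 0) → z = -236/7

The minimum is at (59/7, 0). Substituting into each constraint, equality holds for C3 and C5; the remaining constraints have slack.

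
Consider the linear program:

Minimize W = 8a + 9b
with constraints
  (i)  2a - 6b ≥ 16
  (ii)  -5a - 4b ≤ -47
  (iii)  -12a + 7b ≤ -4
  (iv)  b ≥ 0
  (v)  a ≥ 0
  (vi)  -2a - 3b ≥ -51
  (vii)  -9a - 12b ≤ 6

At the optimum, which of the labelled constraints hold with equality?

(ii) and (iv)

Feasible corners and W = 8a + 9b:
  (173/19, 7/19) → W = 1447/19
  (59/3, 35/9) → W = 577/3
  (47/5, 0) → W = 376/5
  (51/2, 0) → W = 204

The minimum is at (47/5, 0). Substituting into each constraint, equality holds for (ii) and (iv); the remaining constraints have slack.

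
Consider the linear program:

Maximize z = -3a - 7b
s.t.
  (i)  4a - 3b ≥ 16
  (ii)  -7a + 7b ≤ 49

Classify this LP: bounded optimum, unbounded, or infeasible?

From the feasible point (37, 44), moving in the direction (-3, -4) keeps every constraint satisfied while z increases without bound.

unbounded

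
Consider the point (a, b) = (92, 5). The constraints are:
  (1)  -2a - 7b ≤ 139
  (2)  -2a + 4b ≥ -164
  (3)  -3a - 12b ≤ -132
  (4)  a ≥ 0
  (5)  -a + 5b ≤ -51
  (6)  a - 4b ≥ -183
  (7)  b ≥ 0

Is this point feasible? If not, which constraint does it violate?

feasible

(1): -219 ≤ 139 ✓
(2): -164 ≥ -164 ✓
(3): -336 ≤ -132 ✓
(4): 92 ≥ 0 ✓
(5): -67 ≤ -51 ✓
(6): 72 ≥ -183 ✓
(7): 5 ≥ 0 ✓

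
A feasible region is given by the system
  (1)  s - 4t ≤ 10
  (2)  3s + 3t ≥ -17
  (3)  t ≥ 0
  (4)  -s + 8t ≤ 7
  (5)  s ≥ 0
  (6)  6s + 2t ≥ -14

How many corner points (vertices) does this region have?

Pairwise boundary intersections that survive every other constraint:
  (10, 0)
  (27, 17/4)
  (0, 0)
  (0, 7/8)

4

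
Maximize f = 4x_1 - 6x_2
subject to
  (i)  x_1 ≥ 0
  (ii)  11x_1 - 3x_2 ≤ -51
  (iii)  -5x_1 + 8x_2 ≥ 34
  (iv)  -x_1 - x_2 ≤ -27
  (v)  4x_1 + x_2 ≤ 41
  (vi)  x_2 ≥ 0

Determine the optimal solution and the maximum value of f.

x_1 = 15/7, x_2 = 174/7, maximum f = -984/7

Vertices and f = 4x_1 - 6x_2:
  (0, 27) → f = -162
  (0, 41) → f = -246
  (15/7, 174/7) → f = -984/7
  (72/23, 655/23) → f = -3642/23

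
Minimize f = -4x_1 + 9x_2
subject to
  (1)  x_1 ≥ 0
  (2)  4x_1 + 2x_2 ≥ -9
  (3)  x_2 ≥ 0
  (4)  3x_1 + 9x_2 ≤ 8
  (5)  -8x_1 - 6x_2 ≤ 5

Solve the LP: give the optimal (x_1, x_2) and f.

x_1 = 8/3, x_2 = 0, minimum f = -32/3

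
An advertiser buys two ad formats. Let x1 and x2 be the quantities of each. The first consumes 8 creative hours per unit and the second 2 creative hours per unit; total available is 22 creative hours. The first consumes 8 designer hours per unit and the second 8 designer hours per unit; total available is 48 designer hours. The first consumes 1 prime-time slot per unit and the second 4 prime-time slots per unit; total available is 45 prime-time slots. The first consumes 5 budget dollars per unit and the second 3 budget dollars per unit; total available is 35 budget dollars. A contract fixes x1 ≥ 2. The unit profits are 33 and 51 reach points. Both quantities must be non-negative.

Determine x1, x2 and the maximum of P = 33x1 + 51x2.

Extreme points and P = 33x1 + 51x2:
  (11/4, 0) → P = 363/4
  (2, 0) → P = 66
  (2, 3) → P = 219

The optimum lies where 8x1 + 2x2 = 22 and x1 = 2.
Solving simultaneously gives x1 = 2, x2 = 3.

x1 = 2, x2 = 3, maximum P = 219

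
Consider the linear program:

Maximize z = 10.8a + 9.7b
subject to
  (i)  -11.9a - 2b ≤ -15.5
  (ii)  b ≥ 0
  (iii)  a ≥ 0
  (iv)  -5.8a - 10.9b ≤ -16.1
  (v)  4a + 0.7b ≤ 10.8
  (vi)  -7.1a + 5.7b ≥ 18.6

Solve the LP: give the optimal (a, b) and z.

a = 0, b = 108/7, maximum z = 5238/35

Corner points and z = 10.8a + 9.7b:
  (0, 31/4) → z = 3007/40
  (5115/8203, 33139/8203) → z = 3766903/82030
  (0, 108/7) → z = 5238/35
  (4854/2777, 15108/2777) → z = 994854/13885

At the optimal vertex, a = 0 and 4a + 0.7b = 10.8.
Solving simultaneously gives a = 0, b = 108/7.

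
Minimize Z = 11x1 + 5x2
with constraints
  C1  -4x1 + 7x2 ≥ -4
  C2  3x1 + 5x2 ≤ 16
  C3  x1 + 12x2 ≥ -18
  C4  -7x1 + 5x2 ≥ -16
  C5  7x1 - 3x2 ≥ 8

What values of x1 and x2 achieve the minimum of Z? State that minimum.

x1 = 44/37, x2 = 4/37, minimum Z = 504/37

Vertices and Z = 11x1 + 5x2:
  (92/29, 36/29) → Z = 1192/29
  (44/37, 4/37) → Z = 504/37
  (16/5, 32/25) → Z = 208/5
  (2, 2) → Z = 32

At the optimal vertex, -4x1 + 7x2 = -4 and 7x1 - 3x2 = 8.
Solving simultaneously gives x1 = 44/37, x2 = 4/37.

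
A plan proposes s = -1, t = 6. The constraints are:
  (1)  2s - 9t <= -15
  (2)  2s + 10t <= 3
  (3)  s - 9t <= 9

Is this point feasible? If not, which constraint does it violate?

not feasible — violates (2)

Constraint (2): 2s + 10t = 58, which is not ≤ 3. All other constraints are satisfied.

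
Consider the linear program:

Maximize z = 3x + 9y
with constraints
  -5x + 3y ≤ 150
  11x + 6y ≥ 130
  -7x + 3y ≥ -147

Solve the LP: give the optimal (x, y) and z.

x = 297/2, y = 595/2, maximum z = 3123

Corner points and z = 3x + 9y:
  (-170/21, 2300/63) → z = 2130/7
  (297/2, 595/2) → z = 3123
  (424/25, -707/75) → z = -849/25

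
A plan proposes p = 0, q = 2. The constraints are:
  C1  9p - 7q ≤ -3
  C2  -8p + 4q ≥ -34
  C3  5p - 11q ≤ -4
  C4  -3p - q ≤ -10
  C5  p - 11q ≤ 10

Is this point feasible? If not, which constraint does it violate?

not feasible — violates C4

Constraint C4: -3p - q = -2, which is not ≤ -10. All other constraints are satisfied.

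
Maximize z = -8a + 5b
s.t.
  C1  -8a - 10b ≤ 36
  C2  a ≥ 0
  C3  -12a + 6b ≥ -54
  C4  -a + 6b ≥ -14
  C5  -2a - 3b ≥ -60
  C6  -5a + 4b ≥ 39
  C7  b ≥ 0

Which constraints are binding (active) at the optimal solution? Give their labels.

C2 and C5

Extreme points and z = -8a + 5b:
  (0, 20) → z = 100
  (0, 39/4) → z = 195/4
  (123/23, 378/23) → z = 906/23

The maximum is at (0, 20). Substituting into each constraint, equality holds for C2 and C5; the remaining constraints have slack.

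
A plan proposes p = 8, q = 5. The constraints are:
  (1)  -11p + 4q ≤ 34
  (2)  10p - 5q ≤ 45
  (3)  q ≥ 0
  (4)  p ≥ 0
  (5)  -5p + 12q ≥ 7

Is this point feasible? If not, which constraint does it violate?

not feasible — violates (2)

Constraint (2): 10p - 5q = 55, which is not ≤ 45. All other constraints are satisfied.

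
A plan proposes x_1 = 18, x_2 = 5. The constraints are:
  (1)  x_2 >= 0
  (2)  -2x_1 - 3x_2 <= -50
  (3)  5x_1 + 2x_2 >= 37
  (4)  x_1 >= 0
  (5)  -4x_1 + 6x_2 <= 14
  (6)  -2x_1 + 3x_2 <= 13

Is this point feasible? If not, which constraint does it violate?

(1): 5 ≥ 0 ✓
(2): -51 ≤ -50 ✓
(3): 100 ≥ 37 ✓
(4): 18 ≥ 0 ✓
(5): -42 ≤ 14 ✓
(6): -21 ≤ 13 ✓

feasible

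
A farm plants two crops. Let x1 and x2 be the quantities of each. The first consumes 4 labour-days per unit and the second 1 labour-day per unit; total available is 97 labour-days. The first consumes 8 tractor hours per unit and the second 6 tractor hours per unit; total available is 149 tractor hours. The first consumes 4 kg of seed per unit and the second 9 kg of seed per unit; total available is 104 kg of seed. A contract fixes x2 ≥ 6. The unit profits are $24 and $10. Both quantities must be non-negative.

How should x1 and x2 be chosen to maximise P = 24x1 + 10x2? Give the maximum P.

x1 = 25/2, x2 = 6, maximum P = 360

At the optimal vertex, 4x1 + 9x2 = 104 and x2 = 6.
Solving simultaneously gives x1 = 25/2, x2 = 6.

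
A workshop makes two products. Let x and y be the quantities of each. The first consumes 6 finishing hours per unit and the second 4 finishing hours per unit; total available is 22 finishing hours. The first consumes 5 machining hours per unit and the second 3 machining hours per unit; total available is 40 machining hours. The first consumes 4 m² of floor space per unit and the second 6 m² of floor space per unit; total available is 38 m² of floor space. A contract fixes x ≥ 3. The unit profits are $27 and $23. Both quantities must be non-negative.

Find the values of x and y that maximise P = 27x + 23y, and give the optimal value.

x = 3, y = 1, maximum P = 104

Corner points and P = 27x + 23y:
  (11/3, 0) → P = 99
  (3, 0) → P = 81
  (3, 1) → P = 104

At the optimal vertex, 6x + 4y = 22 and x = 3.
Solving simultaneously gives x = 3, y = 1.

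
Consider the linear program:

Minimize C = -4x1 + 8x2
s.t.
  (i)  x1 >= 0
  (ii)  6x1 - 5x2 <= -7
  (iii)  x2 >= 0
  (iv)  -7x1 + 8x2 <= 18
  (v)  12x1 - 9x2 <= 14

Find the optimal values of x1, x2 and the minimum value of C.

x1 = 0, x2 = 7/5, minimum C = 56/5

The optimum lies where x1 = 0 and 6x1 - 5x2 = -7.
Solving simultaneously gives x1 = 0, x2 = 7/5.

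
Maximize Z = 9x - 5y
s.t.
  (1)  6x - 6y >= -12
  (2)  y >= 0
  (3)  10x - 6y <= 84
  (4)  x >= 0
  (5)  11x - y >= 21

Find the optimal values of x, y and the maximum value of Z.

Corner points and Z = 9x - 5y:
  (24, 26) → Z = 86
  (23/10, 43/10) → Z = -4/5
  (42/5, 0) → Z = 378/5
  (21/11, 0) → Z = 189/11

x = 24, y = 26, maximum Z = 86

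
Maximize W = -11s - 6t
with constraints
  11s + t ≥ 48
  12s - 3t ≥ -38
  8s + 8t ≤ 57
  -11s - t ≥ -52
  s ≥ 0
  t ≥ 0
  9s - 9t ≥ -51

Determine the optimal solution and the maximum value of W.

s = 48/11, t = 0, maximum W = -48

Feasible corners and W = -11s - 6t:
  (327/80, 243/80) → W = -1011/16
  (48/11, 0) → W = -48
  (359/80, 211/80) → W = -1043/16
  (52/11, 0) → W = -52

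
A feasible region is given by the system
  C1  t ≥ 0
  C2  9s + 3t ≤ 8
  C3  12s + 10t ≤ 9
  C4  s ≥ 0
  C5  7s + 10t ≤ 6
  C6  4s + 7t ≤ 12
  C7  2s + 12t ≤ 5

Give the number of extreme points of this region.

5

The feasible vertices (each the meet of two boundaries and inside every other half-plane) are:
  (3/4, 0)
  (0, 0)
  (3/5, 9/50)
  (0, 5/12)
  (11/32, 23/64)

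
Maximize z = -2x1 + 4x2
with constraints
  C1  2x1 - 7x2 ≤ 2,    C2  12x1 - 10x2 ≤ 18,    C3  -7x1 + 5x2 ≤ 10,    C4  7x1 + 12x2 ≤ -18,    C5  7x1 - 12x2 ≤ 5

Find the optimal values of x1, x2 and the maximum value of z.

Extreme points and z = -2x1 + 4x2:
  (-80/39, -34/39) → z = 8/13
  (-102/73, -50/73) → z = 4/73
  (-30/17, -8/17) → z = 28/17

x1 = -30/17, x2 = -8/17, maximum z = 28/17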